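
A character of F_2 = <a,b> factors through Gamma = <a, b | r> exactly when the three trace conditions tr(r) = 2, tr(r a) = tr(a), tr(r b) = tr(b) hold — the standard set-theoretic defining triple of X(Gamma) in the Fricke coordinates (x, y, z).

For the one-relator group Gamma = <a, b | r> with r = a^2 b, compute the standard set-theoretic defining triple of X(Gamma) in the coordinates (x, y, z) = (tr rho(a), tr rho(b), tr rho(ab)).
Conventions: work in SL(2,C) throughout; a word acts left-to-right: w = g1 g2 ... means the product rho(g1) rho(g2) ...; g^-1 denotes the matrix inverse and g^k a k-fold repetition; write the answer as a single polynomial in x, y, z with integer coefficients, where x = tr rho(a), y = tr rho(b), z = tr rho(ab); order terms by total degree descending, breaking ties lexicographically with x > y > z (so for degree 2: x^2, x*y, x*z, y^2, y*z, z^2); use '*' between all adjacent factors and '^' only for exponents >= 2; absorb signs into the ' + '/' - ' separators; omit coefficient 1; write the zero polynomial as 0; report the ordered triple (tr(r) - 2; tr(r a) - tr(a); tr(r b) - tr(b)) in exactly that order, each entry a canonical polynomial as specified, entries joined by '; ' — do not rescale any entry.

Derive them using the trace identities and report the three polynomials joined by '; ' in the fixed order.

trace(a^2 b) = trace(a)*trace(b a) - trace(b) = x*z - y
use: trace(a^2 b a) = trace(a)*trace(a b a) - trace(a b)   [square of a] = x^2*z - x*y - z
trace(b^2 a) = trace(b)*trace(a b) - trace(a)  (reduce the b square) = y*z - x
apply: trace(b^2) = trace(b)*trace(b) - trace(1)  (reduce the b square) = y^2 - 2
use: trace(a^2 b^2) = trace(a)*trace(b^2 a) - trace(b^2)  (reduce the a square) = x*y*z - x^2 - y^2 + 2
assemble the triple (trace(r) - 2; trace(r a) - x; trace(r b) - y)

x*z - y - 2; x^2*z - x*y - x - z; x*y*z - x^2 - y^2 - y + 2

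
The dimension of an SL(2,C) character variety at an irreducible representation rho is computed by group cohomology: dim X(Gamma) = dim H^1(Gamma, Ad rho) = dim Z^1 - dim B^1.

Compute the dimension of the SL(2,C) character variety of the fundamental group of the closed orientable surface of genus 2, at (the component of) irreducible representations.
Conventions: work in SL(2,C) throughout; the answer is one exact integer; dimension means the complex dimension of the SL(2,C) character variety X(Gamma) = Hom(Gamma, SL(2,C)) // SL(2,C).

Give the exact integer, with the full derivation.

The genus-2 surface group: 2g = 4 generators, one relator prod [a_i, b_i].
Unconstrained cocycle data is one sl_2 vector per generator (12 dimensions), cut by the relator condition d_2(z) = 0.
H^2 = coker(d_2) is dual to H^0 = 0 at irreducible rho (Poincare duality), so d_2 is onto: dim Z^1 = 9.
As always at irreducible rho, dim B^1 = 3.
dim H^1 = 9 - 3 = 6 = dim X.

6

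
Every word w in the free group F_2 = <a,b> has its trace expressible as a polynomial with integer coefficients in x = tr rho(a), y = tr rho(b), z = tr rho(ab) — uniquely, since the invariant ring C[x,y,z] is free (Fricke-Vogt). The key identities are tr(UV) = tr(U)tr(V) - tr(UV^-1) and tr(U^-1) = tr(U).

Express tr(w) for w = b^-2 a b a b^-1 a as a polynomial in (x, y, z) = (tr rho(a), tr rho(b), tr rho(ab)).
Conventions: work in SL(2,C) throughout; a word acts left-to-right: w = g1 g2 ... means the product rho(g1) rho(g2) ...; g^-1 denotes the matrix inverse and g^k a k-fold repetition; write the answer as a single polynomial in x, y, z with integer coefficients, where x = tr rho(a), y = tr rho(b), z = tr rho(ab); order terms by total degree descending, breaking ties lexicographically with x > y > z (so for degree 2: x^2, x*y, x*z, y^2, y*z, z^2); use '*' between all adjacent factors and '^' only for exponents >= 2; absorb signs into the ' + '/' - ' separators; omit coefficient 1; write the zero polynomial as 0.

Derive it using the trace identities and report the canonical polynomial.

x^2*y^3*z - x*y^4 - 2*x*y^2*z^2 - x^2*y*z + y^3*z + y*z^3 + 3*x*y^2 + x*z^2 - 3*y*z - x

trace(b a^2) = trace(a)*trace(b a) - trace(b)  (reduce the a square) = x*z - y
trace(a b a^2) = trace(a)*trace(b a^2) - trace(b a)  (reduce the a square) = x^2*z - x*y - z
so trace(b a b a) = trace(a b)*trace(a b) - trace(1)  (split on a) = z^2 - 2
reduce: trace(b a b) = trace(b)*trace(a b) - trace(a)  (reduce the b square) = y*z - x
trace(a b a^2 b) = trace(a)*trace(b a b a) - trace(b a b)  (reduce the a square) = x*z^2 - y*z - x
trace(a b a^2 b^-1) = trace(a b a^2)*trace(b) - trace(a b a^2 b)  (eliminate b^-1) = x^2*y*z - x*y^2 - x*z^2 + x
trace(a b^-2 a b a) = trace(a b a^2 b^-1)*trace(b) - trace(a b a^2)  (eliminate b^-1) = x^2*y^2*z - x*y^3 - x*y*z^2 - x^2*z + 2*x*y + z
trace(a b a b a b) = trace(a b a b)*trace(a b) - trace(b a)  (split on a) = z^3 - 3*z
trace(b^-1 a b a b a) = trace(a b a b a)*trace(b) - trace(a b a b a b)  (eliminate b^-1) = x*y*z^2 - y^2*z - z^3 - x*y + 3*z
trace(a b^-2 a b a b) = trace(b^-1 a b a b a)*trace(b) - trace(b^-1 a b a b a b)  (eliminate b^-1) = x*y^2*z^2 - y^3*z - y*z^3 - x*y^2 - x*z^2 + 4*y*z + x
reduce: trace(b^-2 a b a b^-1 a) = trace(a b^-2 a b a)*trace(b) - trace(a b^-2 a b a b)  (eliminate b^-1) = x^2*y^3*z - x*y^4 - 2*x*y^2*z^2 - x^2*y*z + y^3*z + y*z^3 + 3*x*y^2 + x*z^2 - 3*y*z - x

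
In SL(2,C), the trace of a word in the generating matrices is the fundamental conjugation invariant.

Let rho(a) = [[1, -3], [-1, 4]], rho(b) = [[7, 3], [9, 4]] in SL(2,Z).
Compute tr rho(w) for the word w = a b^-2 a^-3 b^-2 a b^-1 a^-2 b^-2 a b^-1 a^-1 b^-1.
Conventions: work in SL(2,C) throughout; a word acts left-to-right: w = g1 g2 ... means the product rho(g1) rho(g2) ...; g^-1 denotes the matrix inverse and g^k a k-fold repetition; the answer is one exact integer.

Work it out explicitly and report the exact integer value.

rho(a) = [[1, -3], [-1, 4]]
... * rho(b^-1) = [[4, -3], [-9, 7]]  ->  [[31, -24], [-40, 31]]
... * rho(b^-1) = [[4, -3], [-9, 7]]  ->  [[340, -261], [-439, 337]]
... * rho(a^-1) = [[4, 3], [1, 1]]  ->  [[1099, 759], [-1419, -980]]
... * rho(a^-1) = [[4, 3], [1, 1]]  ->  [[5155, 4056], [-6656, -5237]]
... * rho(a^-1) = [[4, 3], [1, 1]]  ->  [[24676, 19521], [-31861, -25205]]
... * rho(b^-1) = [[4, -3], [-9, 7]]  ->  [[-76985, 62619], [99401, -80852]]
... * rho(b^-1) = [[4, -3], [-9, 7]]  ->  [[-871511, 669288], [1125272, -864167]]
... * rho(a) = [[1, -3], [-1, 4]]  ->  [[-1540799, 5291685], [1989439, -6832484]]
... * rho(b^-1) = [[4, -3], [-9, 7]]  ->  [[-53788361, 41664192], [69450112, -53795705]]
... * rho(a^-1) = [[4, 3], [1, 1]]  ->  [[-173489252, -119700891], [224004743, 154554631]]
... * rho(a^-1) = [[4, 3], [1, 1]]  ->  [[-813657899, -640168647], [1050573603, 826568860]]
... * rho(b^-1) = [[4, -3], [-9, 7]]  ->  [[2506886227, -2040206832], [-3236825328, 2634261211]]
... * rho(b^-1) = [[4, -3], [-9, 7]]  ->  [[28389406396, -21802106505], [-36655652211, 28150304461]]
... * rho(a) = [[1, -3], [-1, 4]]  ->  [[50191512901, -172376645208], [-64805956672, 222568174477]]
... * rho(b^-1) = [[4, -3], [-9, 7]]  ->  [[1752155858476, -1357211055159], [-2262337396981, 1752395091355]]
... * rho(a^-1) = [[4, 3], [1, 1]]  ->  [[5651412378745, 3899256520269], [-7296954496569, -5034617099588]]
... * rho(b^-1) = [[4, -3], [-9, 7]]  ->  [[-12487659167441, 10340558505648], [16123735910016, -13351456207409]]
tr = -12487659167441 + -13351456207409 = -25839115374850

-25839115374850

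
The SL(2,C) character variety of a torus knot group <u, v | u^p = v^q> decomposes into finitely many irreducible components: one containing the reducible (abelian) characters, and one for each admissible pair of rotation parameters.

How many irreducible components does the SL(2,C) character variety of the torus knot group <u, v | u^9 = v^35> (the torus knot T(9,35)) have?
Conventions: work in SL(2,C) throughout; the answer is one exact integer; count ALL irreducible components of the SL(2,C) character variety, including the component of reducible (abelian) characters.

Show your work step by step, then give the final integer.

137

In the torus knot group T(9,35), u^9 = v^35 is central, so an irreducible representation sends it to +I or -I (Schur).
On an irreducible component, tr(u) is locked at 2*cos(pi*alpha/9) for some alpha in 1..8, and tr(v) at 2*cos(pi*beta/35) for some beta in 1..34.
The two central values (-1)^alpha I and (-1)^beta I must be the same matrix, so alpha and beta share a parity.
Counting: 4 odd alphas x 17 odd betas + 4 even alphas x 17 even betas = 68 + 68 = 136.
components with irreducible characters: 136; plus the single component of reducible (abelian) characters: total 137.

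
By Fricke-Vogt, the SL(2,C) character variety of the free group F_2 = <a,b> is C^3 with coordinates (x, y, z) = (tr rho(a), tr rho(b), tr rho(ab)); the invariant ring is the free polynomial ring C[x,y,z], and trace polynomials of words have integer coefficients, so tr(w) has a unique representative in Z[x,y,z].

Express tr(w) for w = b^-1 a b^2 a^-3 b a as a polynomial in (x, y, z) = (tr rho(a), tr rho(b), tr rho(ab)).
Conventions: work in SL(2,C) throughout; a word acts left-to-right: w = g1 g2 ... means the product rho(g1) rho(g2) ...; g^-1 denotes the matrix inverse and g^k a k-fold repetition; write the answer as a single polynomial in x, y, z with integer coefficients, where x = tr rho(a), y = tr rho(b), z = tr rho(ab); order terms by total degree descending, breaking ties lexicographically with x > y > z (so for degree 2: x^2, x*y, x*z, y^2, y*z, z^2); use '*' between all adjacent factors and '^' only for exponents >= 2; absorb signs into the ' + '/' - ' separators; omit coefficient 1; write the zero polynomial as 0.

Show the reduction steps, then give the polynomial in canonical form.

x^4*y^3*z - x^5*y^2 - x^3*y^4 - 2*x^3*y^2*z^2 + x^4*y*z - x^2*y^3*z + x^2*y*z^3 + 6*x^3*y^2 + 2*x*y^4 + 3*x*y^2*z^2 - 4*x^2*y*z - y^3*z - y*z^3 - x^3 - 8*x*y^2 - x*z^2 + 3*y*z + 3*x

trace(b a b) = trace(b) * trace(a b) - trace(a)  (reduce the b square) = y*z - x
trace(b^3 a) = trace(b) * trace(b a b) - trace(b a)  (reduce the b square) = y^2*z - x*y - z
trace(b^2) = trace(b) * trace(b) - trace(1)  (reduce the b square) = y^2 - 2
trace(b^3) = trace(b) * trace(b^2) - trace(b)  (reduce the b square) = y^3 - 3*y
trace(b a^2 b^2) = trace(a) * trace(b^3 a) - trace(b^3)  (reduce the a square) = x*y^2*z - x^2*y - y^3 - x*z + 3*y
trace(a b a b) = trace(b a) * trace(b a) - trace(1)  (split on b) = z^2 - 2
trace(a b a) = trace(a) * trace(b a) - trace(b)  (reduce the a square) = x*z - y
trace(b^2 a b a) = trace(b) * trace(a b a b) - trace(a b a)  (reduce the b square) = y*z^2 - x*z - y
trace(b a^2 b^2 a) = trace(a) * trace(b^2 a b a) - trace(b^2 a b)  (reduce the a square) = x*y*z^2 - x^2*z - y^2*z + z
trace(b a^2 b^2 a^-1) = trace(b a^2 b^2) * trace(a) - trace(b a^2 b^2 a)  (eliminate a^-1) = x^2*y^2*z - x^3*y - x*y^3 - x*y*z^2 + y^2*z + 3*x*y - z
trace(a b^2 a^-2 b a) = trace(b a^2 b^2 a^-1) * trace(a) - trace(b a^2 b^2)  (eliminate a^-1) = x^3*y^2*z - x^4*y - x^2*y^3 - x^2*y*z^2 + 4*x^2*y + y^3 - 3*y
trace(b a b a b^2) = trace(b) * trace(a b a b^2) - trace(a b a b)  (reduce the b square) = y^2*z^2 - x*y*z - y^2 - z^2 + 2
trace(a b a b a b) = trace(b a) * trace(b a b a) - trace(b^-1 a^-1)  (split on b) = z^3 - 3*z
trace(a b a b a) = trace(a) * trace(b a b a) - trace(b a b)  (reduce the a square) = x*z^2 - y*z - x
trace(b a b a b^2 a) = trace(b) * trace(a b a b a b) - trace(a b a b a)  (reduce the b square) = y*z^3 - x*z^2 - 2*y*z + x
trace(a^-1 b a b a b^2) = trace(b a b a b^2) * trace(a) - trace(b a b a b^2 a)  (eliminate a^-1) = x*y^2*z^2 - x^2*y*z - y*z^3 - x*y^2 + 2*y*z + x
trace(a b^2 a^-2 b a b) = trace(a^-1 b a b a b^2) * trace(a) - trace(a^-1 b a b a b^2 a)  (eliminate a^-1) = x^2*y^2*z^2 - x^3*y*z - x*y*z^3 - x^2*y^2 - y^2*z^2 + 3*x*y*z + x^2 + y^2 + z^2 - 2
trace(a^-1 b a b^-1 a b^2 a^-1) = trace(a b^2 a^-2 b a) * trace(b) - trace(a b^2 a^-2 b a b)  (eliminate b^-1) = x^3*y^3*z - x^4*y^2 - x^2*y^4 - 2*x^2*y^2*z^2 + x^3*y*z + x*y*z^3 + 5*x^2*y^2 + y^4 + y^2*z^2 - 3*x*y*z - x^2 - 4*y^2 - z^2 + 2
trace(a^-1 b a b^-1 a b^2) = trace(a b^2 a^-1 b a) * trace(b) - trace(a b^2 a^-1 b a b)  (eliminate b^-1) = x^2*y^3*z - x^3*y^2 - x*y^4 - 2*x*y^2*z^2 + x^2*y*z + y^3*z + y*z^3 + 4*x*y^2 - 3*y*z - x
trace(b^-1 a b^2 a^-3 b a) = trace(a^-1 b a b^-1 a b^2 a^-1) * trace(a) - trace(a^-1 b a b^-1 a b^2)  (eliminate a^-1) = x^4*y^3*z - x^5*y^2 - x^3*y^4 - 2*x^3*y^2*z^2 + x^4*y*z - x^2*y^3*z + x^2*y*z^3 + 6*x^3*y^2 + 2*x*y^4 + 3*x*y^2*z^2 - 4*x^2*y*z - y^3*z - y*z^3 - x^3 - 8*x*y^2 - x*z^2 + 3*y*z + 3*x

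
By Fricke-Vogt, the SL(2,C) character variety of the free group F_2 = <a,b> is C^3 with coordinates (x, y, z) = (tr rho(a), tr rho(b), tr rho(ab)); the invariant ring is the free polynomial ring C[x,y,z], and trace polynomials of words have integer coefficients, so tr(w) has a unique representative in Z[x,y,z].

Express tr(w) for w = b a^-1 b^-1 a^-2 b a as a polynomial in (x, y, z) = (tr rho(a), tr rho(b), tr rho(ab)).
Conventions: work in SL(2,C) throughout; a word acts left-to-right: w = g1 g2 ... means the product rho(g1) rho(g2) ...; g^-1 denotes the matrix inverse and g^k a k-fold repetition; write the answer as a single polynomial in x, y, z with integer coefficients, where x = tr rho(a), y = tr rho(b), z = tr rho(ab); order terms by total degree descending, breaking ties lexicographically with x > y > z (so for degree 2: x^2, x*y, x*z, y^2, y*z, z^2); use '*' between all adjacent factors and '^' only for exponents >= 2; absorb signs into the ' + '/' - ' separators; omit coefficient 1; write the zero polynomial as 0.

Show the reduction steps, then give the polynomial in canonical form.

x^2*y*z^2 - x^3*z - x*y^2*z - x*z^3 + x^2*y + 3*x*z - y

tr(b a b) = tr(b)*tr(a b) - tr(a) = y*z - x
tr(b a b a) = tr(a b)*tr(a b) - tr(1)   [split at repeated a] = z^2 - 2
tr(b a b a^-1) = tr(b a b)*tr(a) - tr(b a b a) = x*y*z - x^2 - z^2 + 2
tr(a^-2 b a b) = tr(b a b a^-1)*tr(a) - tr(b a b) = x^2*y*z - x^3 - x*z^2 - y*z + 3*x
tr(a^-2 b a b a^-1) = tr(a^-2 b a b)*tr(a) - tr(a^-2 b a b a) = x^3*y*z - x^4 - x^2*z^2 - 2*x*y*z + 4*x^2 + z^2 - 2
tr(b a b^2) = tr(b)*tr(b a b) - tr(b a) = y^2*z - x*y - z
tr(a b a) = tr(a)*tr(b a) - tr(b) = x*z - y
tr(b a b^2 a) = tr(b)*tr(a b a b) - tr(a b a) = y*z^2 - x*z - y
tr(b a^-1 b a b) = tr(b a b^2)*tr(a) - tr(b a b^2 a) = x*y^2*z - x^2*y - y*z^2 + y
tr(b a b a b a) = tr(b a b a)*tr(b a) - tr(a b)   [split at repeated b] = z^3 - 3*z
tr(b a^-1 b a b a) = tr(b a b a b)*tr(a) - tr(b a b a b a) = x*y*z^2 - x^2*z - z^3 - x*y + 3*z
tr(b a b a^-1 b a^-1) = tr(b a^-1 b a b)*tr(a) - tr(b a^-1 b a b a) = x^2*y^2*z - x^3*y - 2*x*y*z^2 + x^2*z + z^3 + 2*x*y - 3*z
tr(b a b a^-1 b) = tr(b^2 a b)*tr(a) - tr(b^2 a b a) = x*y^2*z - x^2*y - y*z^2 + y
tr(a^-2 b a b a^-1 b) = tr(b a b a^-1 b a^-1)*tr(a) - tr(b a b a^-1 b) = x^3*y^2*z - x^4*y - 2*x^2*y*z^2 + x^3*z - x*y^2*z + x*z^3 + 3*x^2*y + y*z^2 - 3*x*z - y
tr(b a^-1 b^-1 a^-2 b a) = tr(a^-2 b a b a^-1)*tr(b) - tr(a^-2 b a b a^-1 b) = x^2*y*z^2 - x^3*z - x*y^2*z - x*z^3 + x^2*y + 3*x*z - y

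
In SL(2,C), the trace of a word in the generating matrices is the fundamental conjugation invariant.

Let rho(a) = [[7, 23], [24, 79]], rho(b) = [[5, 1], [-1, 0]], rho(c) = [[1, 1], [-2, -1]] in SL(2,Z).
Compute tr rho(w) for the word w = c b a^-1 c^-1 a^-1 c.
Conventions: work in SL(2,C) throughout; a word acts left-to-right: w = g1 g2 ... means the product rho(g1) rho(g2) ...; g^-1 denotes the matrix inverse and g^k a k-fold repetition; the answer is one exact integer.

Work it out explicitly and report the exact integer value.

rho(c) = [[1, 1], [-2, -1]]
... * rho(b) = [[5, 1], [-1, 0]]  ->  [[4, 1], [-9, -2]]
... * rho(a^-1) = [[79, -23], [-24, 7]]  ->  [[292, -85], [-663, 193]]
... * rho(c^-1) = [[-1, -1], [2, 1]]  ->  [[-462, -377], [1049, 856]]
... * rho(a^-1) = [[79, -23], [-24, 7]]  ->  [[-27450, 7987], [62327, -18135]]
... * rho(c) = [[1, 1], [-2, -1]]  ->  [[-43424, -35437], [98597, 80462]]
tr = -43424 + 80462 = 37038

37038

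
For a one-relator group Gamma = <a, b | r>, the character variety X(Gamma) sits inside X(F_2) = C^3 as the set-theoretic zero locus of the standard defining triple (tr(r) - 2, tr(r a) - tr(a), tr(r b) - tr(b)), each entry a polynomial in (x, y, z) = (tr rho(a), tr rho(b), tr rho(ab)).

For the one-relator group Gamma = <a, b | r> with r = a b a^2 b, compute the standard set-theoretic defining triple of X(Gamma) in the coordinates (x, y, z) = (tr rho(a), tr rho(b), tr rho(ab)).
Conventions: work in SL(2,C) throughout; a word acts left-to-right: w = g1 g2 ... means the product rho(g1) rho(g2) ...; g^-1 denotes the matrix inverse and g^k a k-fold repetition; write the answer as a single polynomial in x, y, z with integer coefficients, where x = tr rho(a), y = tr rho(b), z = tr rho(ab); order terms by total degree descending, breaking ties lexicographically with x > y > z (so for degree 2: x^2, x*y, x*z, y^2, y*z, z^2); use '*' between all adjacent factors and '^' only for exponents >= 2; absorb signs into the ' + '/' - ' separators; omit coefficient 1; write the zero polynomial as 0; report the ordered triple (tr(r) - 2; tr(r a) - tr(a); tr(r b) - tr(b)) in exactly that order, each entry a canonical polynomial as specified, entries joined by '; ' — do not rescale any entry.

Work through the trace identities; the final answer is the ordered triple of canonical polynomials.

x*z^2 - y*z - x - 2; x^2*z^2 - 2*x*y*z + y^2 - x - 2; x*y*z^2 - x^2*z - y^2*z - y + z

trace(b a b a) = trace(a b) * trace(a b) - trace(1)   [split at repeated a] = z^2 - 2
use: trace(b a b) = trace(b) * trace(a b) - trace(a) = y*z - x
use: trace(a b a^2 b) = trace(a) * trace(b a b a) - trace(b a b) = x*z^2 - y*z - x
use: trace(a^2 b) = trace(a) * trace(b a) - trace(b) = x*z - y
trace(a^2) = trace(a) * trace(a) - trace(1) = x^2 - 2
trace(b a^2 b) = trace(b) * trace(a^2 b) - trace(a^2) = x*y*z - x^2 - y^2 + 2
use: trace(a b a^2 b a) = trace(a) * trace(b a^2 b a) - trace(b a^2 b) = x^2*z^2 - 2*x*y*z + y^2 - 2
trace(a b a^2) = trace(a) * trace(a b a) - trace(a b)   [square of a] = x^2*z - x*y - z
trace(a b a^2 b^2) = trace(b) * trace(a b a^2 b) - trace(a b a^2)   [square of b] = x*y*z^2 - x^2*z - y^2*z + z
assemble the triple (trace(r) - 2; trace(r a) - x; trace(r b) - y)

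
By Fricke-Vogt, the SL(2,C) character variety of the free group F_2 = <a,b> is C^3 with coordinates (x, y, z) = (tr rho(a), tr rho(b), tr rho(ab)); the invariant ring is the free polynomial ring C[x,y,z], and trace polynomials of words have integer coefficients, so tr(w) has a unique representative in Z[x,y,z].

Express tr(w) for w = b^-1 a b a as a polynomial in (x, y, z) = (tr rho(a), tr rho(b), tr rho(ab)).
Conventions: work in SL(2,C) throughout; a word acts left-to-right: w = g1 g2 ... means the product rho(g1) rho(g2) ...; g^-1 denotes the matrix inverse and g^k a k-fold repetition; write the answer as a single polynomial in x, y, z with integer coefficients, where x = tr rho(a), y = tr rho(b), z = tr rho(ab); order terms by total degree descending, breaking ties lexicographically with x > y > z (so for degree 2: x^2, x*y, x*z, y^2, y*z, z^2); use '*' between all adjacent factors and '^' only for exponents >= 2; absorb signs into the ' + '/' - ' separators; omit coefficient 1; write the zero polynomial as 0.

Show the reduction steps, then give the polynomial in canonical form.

x*y*z - y^2 - z^2 + 2

tr(a b a) = tr(a) tr(b a) - tr(b)   [square of a] = x*z - y
tr(a b a b) = tr(b a) tr(b a) - tr(1)   [split at a repeated b] = z^2 - 2
tr(b^-1 a b a) = tr(a b a) tr(b) - tr(a b a b)   [inverse elimination on b] = x*y*z - y^2 - z^2 + 2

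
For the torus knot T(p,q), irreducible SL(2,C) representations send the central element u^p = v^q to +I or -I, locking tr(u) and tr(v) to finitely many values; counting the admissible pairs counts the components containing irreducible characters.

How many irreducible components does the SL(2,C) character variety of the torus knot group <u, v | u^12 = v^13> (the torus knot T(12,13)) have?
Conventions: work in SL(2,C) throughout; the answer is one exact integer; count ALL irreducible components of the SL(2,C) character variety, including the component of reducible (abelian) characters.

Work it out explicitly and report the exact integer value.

For T(12,13): irreducibility forces the central element u^12 = v^13 to one of +I, -I.
This locks tr(u) to 2*cos(pi*alpha/12), alpha in 1..11, and tr(v) to 2*cos(pi*beta/13), beta in 1..12, on each component of irreducible characters.
Consistency of u^12 = (-1)^alpha I with v^13 = (-1)^beta I forces alpha = beta (mod 2).
Counting: 6 odd alphas x 6 odd betas + 5 even alphas x 6 even betas = 36 + 30 = 66.
Total: 66 irreducible-character components + 1 reducible (abelian) component = 67.

67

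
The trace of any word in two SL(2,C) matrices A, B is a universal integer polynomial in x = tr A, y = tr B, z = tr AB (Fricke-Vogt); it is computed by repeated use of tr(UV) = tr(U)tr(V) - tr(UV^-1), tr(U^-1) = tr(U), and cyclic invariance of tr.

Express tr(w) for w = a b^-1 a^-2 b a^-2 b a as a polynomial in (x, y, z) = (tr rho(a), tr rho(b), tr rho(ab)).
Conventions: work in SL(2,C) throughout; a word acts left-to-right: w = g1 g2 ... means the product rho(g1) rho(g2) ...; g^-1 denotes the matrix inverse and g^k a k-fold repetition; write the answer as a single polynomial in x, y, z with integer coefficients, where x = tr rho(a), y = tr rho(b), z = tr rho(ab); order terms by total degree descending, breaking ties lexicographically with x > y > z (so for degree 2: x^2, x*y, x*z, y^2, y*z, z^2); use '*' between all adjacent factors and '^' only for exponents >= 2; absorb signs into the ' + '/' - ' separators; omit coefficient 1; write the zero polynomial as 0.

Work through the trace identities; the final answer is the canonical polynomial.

-x^5*y^2*z + x^6*y + x^4*y^3 + 2*x^4*y*z^2 - x^5*z - x^3*z^3 - 5*x^4*y - x^2*y^3 - x^2*y*z^2 + 4*x^3*z + 5*x^2*y - x*z - y

and tr(b^2) = tr(b)*tr(b) - tr(1)  (reduce the b square) = y^2 - 2
and tr(b^2 a) = tr(b)*tr(a b) - tr(a)  (reduce the b square) = y*z - x
tr(a^-1 b^2) = tr(b^2)*tr(a) - tr(b^2 a)  (eliminate a^-1) = x*y^2 - y*z - x
tr(b a^-2 b) = tr(a^-1 b^2)*tr(a) - tr(a^-1 b^2 a)  (eliminate a^-1) = x^2*y^2 - x*y*z - x^2 - y^2 + 2
next, tr(a^2 b) = tr(a)*tr(b a) - tr(b)  (reduce the a square) = x*z - y
and tr(a^2) = tr(a)*tr(a) - tr(1)  (reduce the a square) = x^2 - 2
next, tr(b a^2 b) = tr(b)*tr(a^2 b) - tr(a^2)  (reduce the b square) = x*y*z - x^2 - y^2 + 2
tr(b^2 a^2 b) = tr(b)*tr(b a^2 b) - tr(b a^2)  (reduce the b square) = x*y^2*z - x^2*y - y^3 - x*z + 3*y
next, tr(b a b a) = tr(a b)*tr(a b) - tr(1)  (split on a) = z^2 - 2
tr(a^2 b a b) = tr(a)*tr(b a b a) - tr(b a b)  (reduce the a square) = x*z^2 - y*z - x
tr(a^2 b a) = tr(a)*tr(a b a) - tr(a b)  (reduce the a square) = x^2*z - x*y - z
tr(b^2 a^2 b a) = tr(b)*tr(a^2 b a b) - tr(a^2 b a)  (reduce the b square) = x*y*z^2 - x^2*z - y^2*z + z
and tr(a^-1 b^2 a^2 b) = tr(b^2 a^2 b)*tr(a) - tr(b^2 a^2 b a)  (eliminate a^-1) = x^2*y^2*z - x^3*y - x*y^3 - x*y*z^2 + y^2*z + 3*x*y - z
next, tr(b a^2 b a^-2 b) = tr(a^-1 b^2 a^2 b)*tr(a) - tr(a^-1 b^2 a^2 b a)  (eliminate a^-1) = x^3*y^2*z - x^4*y - x^2*y^3 - x^2*y*z^2 + 4*x^2*y + y^3 - 3*y
tr(b^2 a b a) = tr(b)*tr(a b a b) - tr(a b a)  (reduce the b square) = y*z^2 - x*z - y
and tr(b^2 a b) = tr(b)*tr(a b^2) - tr(a b)  (reduce the b square) = y^2*z - x*y - z
and tr(b a b a^2 b) = tr(a)*tr(b^2 a b a) - tr(b^2 a b)  (reduce the a square) = x*y*z^2 - x^2*z - y^2*z + z
tr(b a b a b a) = tr(b a b a)*tr(b a) - tr(a b)  (split on b) = z^3 - 3*z
next, tr(b a b a^2 b a) = tr(a)*tr(b a b a b a) - tr(b a b a b)  (reduce the a square) = x*z^3 - y*z^2 - 2*x*z + y
next, tr(b a b a^2 b a^-1) = tr(b a b a^2 b)*tr(a) - tr(b a b a^2 b a)  (eliminate a^-1) = x^2*y*z^2 - x^3*z - x*y^2*z - x*z^3 + y*z^2 + 3*x*z - y
tr(b a^2 b a^-2 b a) = tr(b a b a^2 b a^-1)*tr(a) - tr(b a b a^2 b)  (eliminate a^-1) = x^3*y*z^2 - x^4*z - x^2*y^2*z - x^2*z^3 + 4*x^2*z + y^2*z - x*y - z
next, tr(a^-1 b a^2 b a^-2 b) = tr(b a^2 b a^-2 b)*tr(a) - tr(b a^2 b a^-2 b a)  (eliminate a^-1) = x^4*y^2*z - x^5*y - x^3*y^3 - 2*x^3*y*z^2 + x^4*z + x^2*y^2*z + x^2*z^3 + 4*x^3*y + x*y^3 - 4*x^2*z - y^2*z - 2*x*y + z
tr(a^-2 b a^-2 b a^2 b) = tr(a^-1 b a^2 b a^-2 b)*tr(a) - tr(a^-1 b a^2 b a^-2 b a)  (eliminate a^-1) = x^5*y^2*z - x^6*y - x^4*y^3 - 2*x^4*y*z^2 + x^5*z + x^3*z^3 + 5*x^4*y + 2*x^2*y^3 + x^2*y*z^2 - 4*x^3*z - x*y^2*z - 6*x^2*y - y^3 + x*z + 3*y
next, tr(a b^-1 a^-2 b a^-2 b a) = tr(a^-2 b a^-2 b a^2)*tr(b) - tr(a^-2 b a^-2 b a^2 b)  (eliminate b^-1) = -x^5*y^2*z + x^6*y + x^4*y^3 + 2*x^4*y*z^2 - x^5*z - x^3*z^3 - 5*x^4*y - x^2*y^3 - x^2*y*z^2 + 4*x^3*z + 5*x^2*y - x*z - y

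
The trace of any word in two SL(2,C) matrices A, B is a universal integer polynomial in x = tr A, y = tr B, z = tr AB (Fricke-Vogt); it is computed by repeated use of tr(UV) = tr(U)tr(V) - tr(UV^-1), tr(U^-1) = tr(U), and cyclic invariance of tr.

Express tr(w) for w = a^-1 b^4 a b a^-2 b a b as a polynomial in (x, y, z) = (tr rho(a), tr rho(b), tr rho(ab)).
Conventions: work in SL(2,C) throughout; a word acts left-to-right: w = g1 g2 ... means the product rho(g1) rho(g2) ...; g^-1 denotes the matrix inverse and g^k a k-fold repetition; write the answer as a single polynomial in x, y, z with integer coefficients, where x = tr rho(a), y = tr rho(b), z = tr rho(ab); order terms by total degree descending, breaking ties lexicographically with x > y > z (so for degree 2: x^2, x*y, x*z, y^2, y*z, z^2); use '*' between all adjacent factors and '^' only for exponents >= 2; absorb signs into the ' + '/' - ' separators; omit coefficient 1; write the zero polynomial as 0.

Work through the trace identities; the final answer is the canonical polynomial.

x^3*y^5*z^2 - 2*x^4*y^4*z - 2*x^2*y^4*z^3 + x^5*y^3 - x*y^5*z^2 + x*y^3*z^4 + 4*x^4*y^2*z + 5*x^2*y^4*z + 4*x^2*y^2*z^3 + y^4*z^3 - 2*x^5*y - 4*x^3*y^3 - 4*x^3*y*z^2 - 2*x*y^3*z^2 - 2*x*y*z^4 - 11*x^2*y^2*z - y^4*z - 2*y^2*z^3 + 9*x^3*y + 3*x*y^3 + 9*x*y*z^2 + 2*y^2*z - 8*x*y + z

use: trace(a b a b) = trace(b a) * trace(b a) - trace(1)   [split at a repeated b] = z^2 - 2
trace(a b a) = trace(a) * trace(b a) - trace(b)   [square of a] = x*z - y
trace(a b a b^2) = trace(b) * trace(a b a b) - trace(a b a)   [square of b] = y*z^2 - x*z - y
apply: trace(b a b a b^2) = trace(b) * trace(a b a b^2) - trace(a b a b)   [square of b] = y^2*z^2 - x*y*z - y^2 - z^2 + 2
trace(b^2 a b a b^2) = trace(b) * trace(b a b a b^2) - trace(b a b a b)   [square of b] = y^3*z^2 - x*y^2*z - y^3 - 2*y*z^2 + x*z + 3*y
use: trace(a b^5 a b) = trace(b) * trace(b^2 a b a b^2) - trace(b^2 a b a b)   [square of b] = y^4*z^2 - x*y^3*z - y^4 - 3*y^2*z^2 + 2*x*y*z + 4*y^2 + z^2 - 2
trace(a b^2) = trace(b) * trace(a b) - trace(a)   [square of b] = y*z - x
trace(b a b^2) = trace(b) * trace(a b^2) - trace(a b)   [square of b] = y^2*z - x*y - z
apply: trace(b^2 a b^2) = trace(b) * trace(b a b^2) - trace(b a b)   [square of b] = y^3*z - x*y^2 - 2*y*z + x
apply: trace(b^5 a) = trace(b) * trace(b^2 a b^2) - trace(b^2 a b)   [square of b] = y^4*z - x*y^3 - 3*y^2*z + 2*x*y + z
trace(b^2) = trace(b) * trace(b) - trace(1)   [square of b] = y^2 - 2
apply: trace(b^3) = trace(b) * trace(b^2) - trace(b)   [square of b] = y^3 - 3*y
use: trace(b^4) = trace(b) * trace(b^3) - trace(b^2)   [square of b] = y^4 - 4*y^2 + 2
use: trace(b^5) = trace(b) * trace(b^4) - trace(b^3)   [square of b] = y^5 - 5*y^3 + 5*y
trace(a b^5 a) = trace(a) * trace(b^5 a) - trace(b^5)   [square of a] = x*y^4*z - x^2*y^3 - y^5 - 3*x*y^2*z + 2*x^2*y + 5*y^3 + x*z - 5*y
use: trace(b^4 a b^2 a b) = trace(b) * trace(a b^5 a b) - trace(a b^5 a)   [square of b] = y^5*z^2 - 2*x*y^4*z + x^2*y^3 - 3*y^3*z^2 + 5*x*y^2*z - 2*x^2*y - y^3 + y*z^2 - x*z + 3*y
trace(a b a b a b) = trace(a b) * trace(a b a b) - trace(a^-1 b^-1)   [split at a repeated a] = z^3 - 3*z
trace(a b a b a) = trace(a) * trace(b a b a) - trace(b a b)   [square of a] = x*z^2 - y*z - x
use: trace(b a b a b a b) = trace(b) * trace(a b a b a b) - trace(a b a b a)   [square of b] = y*z^3 - x*z^2 - 2*y*z + x
trace(a b a b^3 a b) = trace(b) * trace(b a b a b a b) - trace(b a b a b a)   [square of b] = y^2*z^3 - x*y*z^2 - 2*y^2*z - z^3 + x*y + 3*z
trace(a^2 b a) = trace(a) * trace(b a^2) - trace(b a)   [square of a] = x^2*z - x*y - z
trace(a^2 b a b^2) = trace(b) * trace(a^2 b a b) - trace(a^2 b a)   [square of b] = x*y*z^2 - x^2*z - y^2*z + z
trace(a b a b^3 a) = trace(b) * trace(a^2 b a b^2) - trace(a^2 b a b)   [square of b] = x*y^2*z^2 - x^2*y*z - y^3*z - x*z^2 + 2*y*z + x
apply: trace(b a b^2 a b a b^2) = trace(b) * trace(a b a b^3 a b) - trace(a b a b^3 a)   [square of b] = y^3*z^3 - 2*x*y^2*z^2 + x^2*y*z - y^3*z - y*z^3 + x*y^2 + x*z^2 + y*z - x
trace(a b^2 a b a) = trace(a) * trace(b^2 a b a) - trace(b^2 a b)   [square of a] = x*y*z^2 - x^2*z - y^2*z + z
apply: trace(b a b^2 a b a b) = trace(b) * trace(a b^2 a b a b) - trace(a b^2 a b a)   [square of b] = y^2*z^3 - 2*x*y*z^2 + x^2*z - y^2*z + x*y - z
use: trace(b^4 a b^2 a b a) = trace(b) * trace(b a b^2 a b a b^2) - trace(b a b^2 a b a b)   [square of b] = y^4*z^3 - 2*x*y^3*z^2 + x^2*y^2*z - y^4*z - 2*y^2*z^3 + x*y^3 + 3*x*y*z^2 - x^2*z + 2*y^2*z - 2*x*y + z
apply: trace(b a b a^-1 b^4 a b) = trace(b^4 a b^2 a b) * trace(a) - trace(b^4 a b^2 a b a)   [inverse elimination on a] = x*y^5*z^2 - 2*x^2*y^4*z - y^4*z^3 + x^3*y^3 - x*y^3*z^2 + 4*x^2*y^2*z + y^4*z + 2*y^2*z^3 - 2*x^3*y - 2*x*y^3 - 2*x*y*z^2 - 2*y^2*z + 5*x*y - z
trace(b^3 a b a b a b) = trace(b) * trace(a b a b a b^3) - trace(a b a b a b^2)   [square of b] = y^3*z^3 - x*y^2*z^2 - 2*y^3*z - 2*y*z^3 + x*y^2 + x*z^2 + 5*y*z - x
apply: trace(b^4 a b a b a b) = trace(b) * trace(b^3 a b a b a b) - trace(b^3 a b a b a)   [square of b] = y^4*z^3 - x*y^3*z^2 - 2*y^4*z - 3*y^2*z^3 + x*y^3 + 2*x*y*z^2 + 7*y^2*z + z^3 - 2*x*y - 3*z
apply: trace(a b a b a b a b) = trace(a b) * trace(a b a b a b) - trace(a^-1 b^-1 a^-1 b^-1)   [split at a repeated a] = z^4 - 4*z^2 + 2
use: trace(a b a b a b a) = trace(a) * trace(b a b a b a) - trace(b a b a b)   [square of a] = x*z^3 - y*z^2 - 2*x*z + y
use: trace(a b a b a b a b^2) = trace(b) * trace(a b a b a b a b) - trace(a b a b a b a)   [square of b] = y*z^4 - x*z^3 - 3*y*z^2 + 2*x*z + y
apply: trace(b a b a b a b a b^2) = trace(b) * trace(a b a b a b a b^2) - trace(a b a b a b a b)   [square of b] = y^2*z^4 - x*y*z^3 - 3*y^2*z^2 - z^4 + 2*x*y*z + y^2 + 4*z^2 - 2
trace(b^4 a b a b a b a) = trace(b) * trace(b a b a b a b a b^2) - trace(b a b a b a b a b)   [square of b] = y^3*z^4 - x*y^2*z^3 - 3*y^3*z^2 - 2*y*z^4 + 2*x*y^2*z + x*z^3 + y^3 + 7*y*z^2 - 2*x*z - 3*y
trace(b a b a^-1 b^4 a b a) = trace(b^4 a b a b a b) * trace(a) - trace(b^4 a b a b a b a)   [inverse elimination on a] = x*y^4*z^3 - x^2*y^3*z^2 - y^3*z^4 - 2*x*y^4*z - 2*x*y^2*z^3 + x^2*y^3 + 2*x^2*y*z^2 + 3*y^3*z^2 + 2*y*z^4 + 5*x*y^2*z - 2*x^2*y - y^3 - 7*y*z^2 - x*z + 3*y
trace(b a b a^-1 b^4 a b a^-1) = trace(b a b a^-1 b^4 a b) * trace(a) - trace(b a b a^-1 b^4 a b a)   [inverse elimination on a] = x^2*y^5*z^2 - 2*x^3*y^4*z - 2*x*y^4*z^3 + x^4*y^3 + y^3*z^4 + 4*x^3*y^2*z + 3*x*y^4*z + 4*x*y^2*z^3 - 2*x^4*y - 3*x^2*y^3 - 4*x^2*y*z^2 - 3*y^3*z^2 - 2*y*z^4 - 7*x*y^2*z + 7*x^2*y + y^3 + 7*y*z^2 - 3*y
apply: trace(a^-1 b^4 a b a^-2 b a b) = trace(b a b a^-1 b^4 a b a^-1) * trace(a) - trace(b a b a^-1 b^4 a b)   [inverse elimination on a] = x^3*y^5*z^2 - 2*x^4*y^4*z - 2*x^2*y^4*z^3 + x^5*y^3 - x*y^5*z^2 + x*y^3*z^4 + 4*x^4*y^2*z + 5*x^2*y^4*z + 4*x^2*y^2*z^3 + y^4*z^3 - 2*x^5*y - 4*x^3*y^3 - 4*x^3*y*z^2 - 2*x*y^3*z^2 - 2*x*y*z^4 - 11*x^2*y^2*z - y^4*z - 2*y^2*z^3 + 9*x^3*y + 3*x*y^3 + 9*x*y*z^2 + 2*y^2*z - 8*x*y + z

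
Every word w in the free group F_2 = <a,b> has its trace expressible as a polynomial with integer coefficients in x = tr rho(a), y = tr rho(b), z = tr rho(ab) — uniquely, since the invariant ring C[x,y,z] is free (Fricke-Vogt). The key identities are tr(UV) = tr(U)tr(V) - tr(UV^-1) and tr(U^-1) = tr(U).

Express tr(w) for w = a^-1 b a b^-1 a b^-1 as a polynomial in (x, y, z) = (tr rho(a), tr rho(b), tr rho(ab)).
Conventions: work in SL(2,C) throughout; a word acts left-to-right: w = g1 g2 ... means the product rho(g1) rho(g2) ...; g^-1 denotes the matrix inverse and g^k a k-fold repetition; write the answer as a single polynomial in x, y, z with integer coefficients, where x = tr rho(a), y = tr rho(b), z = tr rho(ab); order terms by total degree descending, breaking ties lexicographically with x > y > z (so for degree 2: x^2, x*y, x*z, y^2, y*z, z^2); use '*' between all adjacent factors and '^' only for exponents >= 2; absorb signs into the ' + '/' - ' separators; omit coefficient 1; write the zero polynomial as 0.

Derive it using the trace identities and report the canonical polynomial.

-x^2*y^2*z + x^3*y + x*y^3 + 2*x*y*z^2 - x^2*z - y^2*z - z^3 - 3*x*y + 3*z

tr(b^2 a) = tr(b) tr(a b) - tr(a) = y*z - x
and tr(b^2) = tr(b) tr(b) - tr(1) = y^2 - 2
next, tr(a b^2 a) = tr(a) tr(b^2 a) - tr(b^2) = x*y*z - x^2 - y^2 + 2
tr(a b a b) = tr(a b) tr(a b) - tr(1) = z^2 - 2
tr(a b a) = tr(a) tr(b a) - tr(b) = x*z - y
tr(a b^2 a b) = tr(b) tr(a b a b) - tr(a b a) = y*z^2 - x*z - y
tr(b a b^-1 a b) = tr(a b^2 a) tr(b) - tr(a b^2 a b) = x*y^2*z - x^2*y - y^3 - y*z^2 + x*z + 3*y
next, tr(a b a b a) = tr(a) tr(b a b a) - tr(b a b) = x*z^2 - y*z - x
tr(a b a b a b) = tr(b a) tr(b a b a) - tr(b^-1 a^-1) = z^3 - 3*z
and tr(b a b^-1 a b a) = tr(a b a b a) tr(b) - tr(a b a b a b) = x*y*z^2 - y^2*z - z^3 - x*y + 3*z
and tr(a^-1 b a b^-1 a b) = tr(b a b^-1 a b) tr(a) - tr(b a b^-1 a b a) = x^2*y^2*z - x^3*y - x*y^3 - 2*x*y*z^2 + x^2*z + y^2*z + z^3 + 4*x*y - 3*z
next, tr(a^-1 b a b^-1 a b^-1) = tr(a^-1 b a b^-1 a) tr(b) - tr(a^-1 b a b^-1 a b) = -x^2*y^2*z + x^3*y + x*y^3 + 2*x*y*z^2 - x^2*z - y^2*z - z^3 - 3*x*y + 3*z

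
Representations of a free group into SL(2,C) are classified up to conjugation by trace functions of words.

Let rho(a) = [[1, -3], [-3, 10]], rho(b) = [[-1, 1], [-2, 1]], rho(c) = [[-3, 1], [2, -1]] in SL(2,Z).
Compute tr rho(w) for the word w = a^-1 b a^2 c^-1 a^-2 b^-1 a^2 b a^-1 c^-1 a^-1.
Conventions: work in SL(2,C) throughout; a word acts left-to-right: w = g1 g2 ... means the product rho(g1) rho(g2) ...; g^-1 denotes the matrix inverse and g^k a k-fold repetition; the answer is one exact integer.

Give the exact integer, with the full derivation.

36526735838

rho(a^-1) = [[10, 3], [3, 1]]
... * rho(b) = [[-1, 1], [-2, 1]]  ->  [[-16, 13], [-5, 4]]
... * rho(a) = [[1, -3], [-3, 10]]  ->  [[-55, 178], [-17, 55]]
... * rho(a) = [[1, -3], [-3, 10]]  ->  [[-589, 1945], [-182, 601]]
... * rho(c^-1) = [[-1, -1], [-2, -3]]  ->  [[-3301, -5246], [-1020, -1621]]
... * rho(a^-1) = [[10, 3], [3, 1]]  ->  [[-48748, -15149], [-15063, -4681]]
... * rho(a^-1) = [[10, 3], [3, 1]]  ->  [[-532927, -161393], [-164673, -49870]]
... * rho(b^-1) = [[1, -1], [2, -1]]  ->  [[-855713, 694320], [-264413, 214543]]
... * rho(a) = [[1, -3], [-3, 10]]  ->  [[-2938673, 9510339], [-908042, 2938669]]
... * rho(a) = [[1, -3], [-3, 10]]  ->  [[-31469690, 103919409], [-9724049, 32110816]]
... * rho(b) = [[-1, 1], [-2, 1]]  ->  [[-176369128, 72449719], [-54497583, 22386767]]
... * rho(a^-1) = [[10, 3], [3, 1]]  ->  [[-1546342123, -456657665], [-477815529, -141105982]]
... * rho(c^-1) = [[-1, -1], [-2, -3]]  ->  [[2459657453, 2916315118], [760027493, 901133475]]
... * rho(a^-1) = [[10, 3], [3, 1]]  ->  [[33345519884, 10295287477], [10303675355, 3181215954]]
tr = 33345519884 + 3181215954 = 36526735838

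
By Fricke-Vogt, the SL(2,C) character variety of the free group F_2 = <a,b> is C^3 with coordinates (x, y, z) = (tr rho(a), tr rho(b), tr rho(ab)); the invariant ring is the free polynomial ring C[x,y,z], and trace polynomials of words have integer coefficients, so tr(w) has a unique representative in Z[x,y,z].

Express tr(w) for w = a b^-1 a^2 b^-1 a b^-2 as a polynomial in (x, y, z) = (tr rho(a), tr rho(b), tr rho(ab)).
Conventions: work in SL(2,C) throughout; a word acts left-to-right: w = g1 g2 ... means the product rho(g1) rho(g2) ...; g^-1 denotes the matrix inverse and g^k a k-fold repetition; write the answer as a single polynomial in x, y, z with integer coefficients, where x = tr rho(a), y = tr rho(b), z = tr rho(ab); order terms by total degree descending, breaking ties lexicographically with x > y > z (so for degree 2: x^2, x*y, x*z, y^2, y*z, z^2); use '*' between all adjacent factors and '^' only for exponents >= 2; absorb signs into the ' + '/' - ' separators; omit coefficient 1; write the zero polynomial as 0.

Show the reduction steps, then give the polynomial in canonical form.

tr(a^2) = tr(a)*tr(a) - tr(1)  (reduce the a square) = x^2 - 2
tr(a^3) = tr(a)*tr(a^2) - tr(a)  (reduce the a square) = x^3 - 3*x
tr(a^4) = tr(a)*tr(a^3) - tr(a^2)  (reduce the a square) = x^4 - 4*x^2 + 2
tr(b a^2) = tr(a)*tr(b a) - tr(b)  (reduce the a square) = x*z - y
tr(a b a^2) = tr(a)*tr(b a^2) - tr(b a)  (reduce the a square) = x^2*z - x*y - z
tr(a^4 b) = tr(a)*tr(a b a^2) - tr(a b a)  (reduce the a square) = x^3*z - x^2*y - 2*x*z + y
tr(a b^-1 a^3) = tr(a^4)*tr(b) - tr(a^4 b)  (eliminate b^-1) = x^4*y - x^3*z - 3*x^2*y + 2*x*z + y
tr(b a b a) = tr(a b)*tr(a b) - tr(1)  (split on a) = z^2 - 2
tr(b a b) = tr(b)*tr(a b) - tr(a)  (reduce the b square) = y*z - x
tr(a b a b a) = tr(a)*tr(b a b a) - tr(b a b)  (reduce the a square) = x*z^2 - y*z - x
tr(a^3 b a b) = tr(a)*tr(a b a b a) - tr(a b a b)  (reduce the a square) = x^2*z^2 - x*y*z - x^2 - z^2 + 2
tr(a b^-1 a^3 b) = tr(a^3 b a)*tr(b) - tr(a^3 b a b)  (eliminate b^-1) = x^3*y*z - x^2*y^2 - x^2*z^2 - x*y*z + x^2 + y^2 + z^2 - 2
tr(a^2 b^-1 a b^-1 a) = tr(a b^-1 a^3)*tr(b) - tr(a b^-1 a^3 b)  (eliminate b^-1) = x^4*y^2 - 2*x^3*y*z - 2*x^2*y^2 + x^2*z^2 + 3*x*y*z - x^2 - z^2 + 2
tr(a b^-1 a b a^2) = tr(a b a^3)*tr(b) - tr(a b a^3 b)  (eliminate b^-1) = x^3*y*z - x^2*y^2 - x^2*z^2 - x*y*z + x^2 + y^2 + z^2 - 2
tr(b a^2 b) = tr(b)*tr(a^2 b) - tr(a^2)  (reduce the b square) = x*y*z - x^2 - y^2 + 2
tr(a b a^2 b a) = tr(a)*tr(b a^2 b a) - tr(b a^2 b)  (reduce the a square) = x^2*z^2 - 2*x*y*z + y^2 - 2
tr(b a b a b a) = tr(b a b a)*tr(b a) - tr(a b)  (split on b) = z^3 - 3*z
tr(b a b a b) = tr(b)*tr(a b a b) - tr(a b a)  (reduce the b square) = y*z^2 - x*z - y
tr(a b a^2 b a b) = tr(a)*tr(b a b a b a) - tr(b a b a b)  (reduce the a square) = x*z^3 - y*z^2 - 2*x*z + y
tr(a b^-1 a b a^2 b) = tr(a b a^2 b a)*tr(b) - tr(a b a^2 b a b)  (eliminate b^-1) = x^2*y*z^2 - 2*x*y^2*z - x*z^3 + y^3 + y*z^2 + 2*x*z - 3*y
tr(a^2 b^-1 a b^-1 a b) = tr(a b^-1 a b a^2)*tr(b) - tr(a b^-1 a b a^2 b)  (eliminate b^-1) = x^3*y^2*z - x^2*y^3 - 2*x^2*y*z^2 + x*y^2*z + x*z^3 + x^2*y - 2*x*z + y
tr(a b^-1 a^2 b^-1 a b^-1) = tr(a^2 b^-1 a b^-1 a)*tr(b) - tr(a^2 b^-1 a b^-1 a b)  (eliminate b^-1) = x^4*y^3 - 3*x^3*y^2*z - x^2*y^3 + 3*x^2*y*z^2 + 2*x*y^2*z - x*z^3 - 2*x^2*y - y*z^2 + 2*x*z + y
tr(a^2 b^-1 a^2 b) = tr(a^2 b a^2)*tr(b) - tr(a^2 b a^2 b)  (eliminate b^-1) = x^3*y*z - x^2*y^2 - x^2*z^2 + 2
tr(a b^-1 a^2 b^-1 a) = tr(a^2 b^-1 a^2)*tr(b) - tr(a^2 b^-1 a^2 b)  (eliminate b^-1) = x^4*y^2 - 2*x^3*y*z - 2*x^2*y^2 + x^2*z^2 + 2*x*y*z + y^2 - 2
tr(a b^-1 a^2 b^-1 a b^-2) = tr(a b^-1 a^2 b^-1 a b^-1)*tr(b) - tr(a b^-1 a^2 b^-1 a)  (eliminate b^-1) = x^4*y^4 - 3*x^3*y^3*z - x^4*y^2 - x^2*y^4 + 3*x^2*y^2*z^2 + 2*x^3*y*z + 2*x*y^3*z - x*y*z^3 - x^2*z^2 - y^2*z^2 + 2

x^4*y^4 - 3*x^3*y^3*z - x^4*y^2 - x^2*y^4 + 3*x^2*y^2*z^2 + 2*x^3*y*z + 2*x*y^3*z - x*y*z^3 - x^2*z^2 - y^2*z^2 + 2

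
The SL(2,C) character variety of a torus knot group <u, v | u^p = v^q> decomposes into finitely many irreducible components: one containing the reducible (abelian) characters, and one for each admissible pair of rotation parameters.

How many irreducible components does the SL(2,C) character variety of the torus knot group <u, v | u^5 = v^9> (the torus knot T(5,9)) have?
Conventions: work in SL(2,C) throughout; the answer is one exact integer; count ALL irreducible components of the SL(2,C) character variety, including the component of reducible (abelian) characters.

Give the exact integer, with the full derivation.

17

For T(5,9): irreducibility forces the central element u^5 = v^9 to one of +I, -I.
On an irreducible component, tr(u) is locked at 2*cos(pi*alpha/5) for some alpha in 1..4, and tr(v) at 2*cos(pi*beta/9) for some beta in 1..8.
u^5 = (-1)^alpha I and v^9 = (-1)^beta I must agree, so alpha and beta have equal parity.
Enumerate parity-matched pairs: 2*4 odd-odd plus 2*4 even-even gives 16.
Total: 16 irreducible-character components + 1 reducible (abelian) component = 17.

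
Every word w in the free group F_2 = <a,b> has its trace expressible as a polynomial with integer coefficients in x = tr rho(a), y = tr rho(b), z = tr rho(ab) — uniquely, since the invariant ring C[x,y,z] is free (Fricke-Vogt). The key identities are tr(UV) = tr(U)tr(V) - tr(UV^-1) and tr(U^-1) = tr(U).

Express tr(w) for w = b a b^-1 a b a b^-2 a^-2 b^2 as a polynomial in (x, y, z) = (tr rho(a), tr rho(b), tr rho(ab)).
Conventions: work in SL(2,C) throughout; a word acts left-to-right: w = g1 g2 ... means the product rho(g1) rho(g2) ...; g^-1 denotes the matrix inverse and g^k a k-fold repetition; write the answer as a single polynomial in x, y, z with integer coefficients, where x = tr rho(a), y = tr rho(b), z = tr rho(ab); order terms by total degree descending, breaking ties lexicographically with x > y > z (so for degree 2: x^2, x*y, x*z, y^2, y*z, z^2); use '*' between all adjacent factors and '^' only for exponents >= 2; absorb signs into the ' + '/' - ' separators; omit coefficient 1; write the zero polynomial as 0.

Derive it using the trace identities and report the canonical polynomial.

-x^3*y^5*z^2 + x^4*y^4*z + 2*x^2*y^6*z + 2*x^2*y^4*z^3 - x^3*y^5 - x*y^7 - 2*x*y^5*z^2 - x*y^3*z^4 - x^4*y^2*z - 8*x^2*y^4*z - 2*x^2*y^2*z^3 + 3*x^3*y^3 + x^3*y*z^2 + 7*x*y^5 + 8*x*y^3*z^2 + x*y*z^4 + 6*x^2*y^2*z - 2*x^3*y - 14*x*y^3 - 7*x*y*z^2 + x^2*z + y^2*z + z^3 + 8*x*y - 3*z

apply: tr(b a b) = tr(b)*tr(a b) - tr(a)  (reduce the b square) = y*z - x
apply: tr(b^3 a) = tr(b)*tr(b a b) - tr(b a)  (reduce the b square) = y^2*z - x*y - z
apply: tr(b^2) = tr(b)*tr(b) - tr(1)  (reduce the b square) = y^2 - 2
use: tr(b^3) = tr(b)*tr(b^2) - tr(b)  (reduce the b square) = y^3 - 3*y
apply: tr(b a^2 b^2) = tr(a)*tr(b^3 a) - tr(b^3)  (reduce the a square) = x*y^2*z - x^2*y - y^3 - x*z + 3*y
use: tr(b a^2 b) = tr(a)*tr(b^2 a) - tr(b^2)  (reduce the a square) = x*y*z - x^2 - y^2 + 2
use: tr(b^3 a^2 b) = tr(b)*tr(b a^2 b^2) - tr(b a^2 b)  (reduce the b square) = x*y^3*z - x^2*y^2 - y^4 - 2*x*y*z + x^2 + 4*y^2 - 2
tr(b a b a) = tr(a b)*tr(a b) - tr(1)  (split on a) = z^2 - 2
tr(a^2 b a b) = tr(a)*tr(b a b a) - tr(b a b)  (reduce the a square) = x*z^2 - y*z - x
apply: tr(b a^2) = tr(a)*tr(b a) - tr(b)  (reduce the a square) = x*z - y
apply: tr(a^2 b a) = tr(a)*tr(b a^2) - tr(b a)  (reduce the a square) = x^2*z - x*y - z
tr(a^2 b a b^2) = tr(b)*tr(a^2 b a b) - tr(a^2 b a)  (reduce the b square) = x*y*z^2 - x^2*z - y^2*z + z
tr(b^2 a^2 b a b) = tr(b)*tr(a^2 b a b^2) - tr(a^2 b a b)  (reduce the b square) = x*y^2*z^2 - x^2*y*z - y^3*z - x*z^2 + 2*y*z + x
use: tr(b^3 a^2 b a b) = tr(b)*tr(b^2 a^2 b a b) - tr(b^2 a^2 b a)  (reduce the b square) = x*y^3*z^2 - x^2*y^2*z - y^4*z - 2*x*y*z^2 + x^2*z + 3*y^2*z + x*y - z
tr(a b a b a b) = tr(a b a b)*tr(a b) - tr(b a)  (split on a) = z^3 - 3*z
apply: tr(b a b a b^2 a) = tr(b)*tr(a b a b a b) - tr(a b a b a)  (reduce the b square) = y*z^3 - x*z^2 - 2*y*z + x
tr(a b a b^2) = tr(b)*tr(a b a b) - tr(a b a)  (reduce the b square) = y*z^2 - x*z - y
tr(b a b a b^2) = tr(b)*tr(a b a b^2) - tr(a b a b)  (reduce the b square) = y^2*z^2 - x*y*z - y^2 - z^2 + 2
tr(b a^2 b a b a b) = tr(a)*tr(b a b a b^2 a) - tr(b a b a b^2)  (reduce the a square) = x*y*z^3 - x^2*z^2 - y^2*z^2 - x*y*z + x^2 + y^2 + z^2 - 2
tr(b a^2 b a b a) = tr(a)*tr(b a b a b a) - tr(b a b a b)  (reduce the a square) = x*z^3 - y*z^2 - 2*x*z + y
tr(b^3 a^2 b a b a) = tr(b)*tr(b a^2 b a b a b) - tr(b a^2 b a b a)  (reduce the b square) = x*y^2*z^3 - x^2*y*z^2 - y^3*z^2 - x*y^2*z - x*z^3 + x^2*y + y^3 + 2*y*z^2 + 2*x*z - 3*y
tr(a^-1 b^3 a^2 b a b) = tr(b^3 a^2 b a b)*tr(a) - tr(b^3 a^2 b a b a)  (eliminate a^-1) = x^2*y^3*z^2 - x^3*y^2*z - x*y^4*z - x*y^2*z^3 - x^2*y*z^2 + y^3*z^2 + x^3*z + 4*x*y^2*z + x*z^3 - y^3 - 2*y*z^2 - 3*x*z + 3*y
apply: tr(a^-1 b^3 a^2 b a b^-1) = tr(a^-1 b^3 a^2 b a)*tr(b) - tr(a^-1 b^3 a^2 b a b)  (eliminate b^-1) = -x^2*y^3*z^2 + x^3*y^2*z + 2*x*y^4*z + x*y^2*z^3 - x^2*y^3 + x^2*y*z^2 - y^5 - y^3*z^2 - x^3*z - 6*x*y^2*z - x*z^3 + x^2*y + 5*y^3 + 2*y*z^2 + 3*x*z - 5*y
tr(a^-1 b^3 a^2 b a b^-2) = tr(a^-1 b^3 a^2 b a b^-1)*tr(b) - tr(a^-1 b^3 a^2 b a)  (eliminate b^-1) = -x^2*y^4*z^2 + x^3*y^3*z + 2*x*y^5*z + x*y^3*z^3 - x^2*y^4 + x^2*y^2*z^2 - y^6 - y^4*z^2 - x^3*y*z - 7*x*y^3*z - x*y*z^3 + 2*x^2*y^2 + 6*y^4 + 2*y^2*z^2 + 5*x*y*z - x^2 - 9*y^2 + 2
tr(a b a b^-2 a^-2 b^3 a) = tr(a^-1 b^3 a^2 b a b^-2)*tr(a) - tr(a^-1 b^3 a^2 b a b^-2 a)  (eliminate a^-1) = -x^3*y^4*z^2 + x^4*y^3*z + 2*x^2*y^5*z + x^2*y^3*z^3 - x^3*y^4 + x^3*y^2*z^2 - x*y^6 - x*y^4*z^2 - x^4*y*z - 7*x^2*y^3*z - x^2*y*z^3 + 2*x^3*y^2 + 6*x*y^4 + 2*x*y^2*z^2 + 5*x^2*y*z - x^3 - 9*x*y^2 - x*z^2 + y*z + 3*x
tr(b^3 a b a b a) = tr(b)*tr(a b a b a b^2) - tr(a b a b a b)  (reduce the b square) = y^2*z^3 - x*y*z^2 - 2*y^2*z - z^3 + x*y + 3*z
tr(b^3 a b a b) = tr(b)*tr(b a b a b^2) - tr(b a b a b)  (reduce the b square) = y^3*z^2 - x*y^2*z - y^3 - 2*y*z^2 + x*z + 3*y
use: tr(a b^3 a b a b a) = tr(a)*tr(b^3 a b a b a) - tr(b^3 a b a b)  (reduce the a square) = x*y^2*z^3 - x^2*y*z^2 - y^3*z^2 - x*y^2*z - x*z^3 + x^2*y + y^3 + 2*y*z^2 + 2*x*z - 3*y
apply: tr(a b a b a b a b) = tr(a b a b a b)*tr(a b) - tr(b a b a)  (split on a) = z^4 - 4*z^2 + 2
tr(b a b a b a b a b) = tr(b)*tr(a b a b a b a b) - tr(a b a b a b a)  (reduce the b square) = y*z^4 - x*z^3 - 3*y*z^2 + 2*x*z + y
tr(a b^3 a b a b a b) = tr(b)*tr(b a b a b a b a b) - tr(b a b a b a b a)  (reduce the b square) = y^2*z^4 - x*y*z^3 - 3*y^2*z^2 - z^4 + 2*x*y*z + y^2 + 4*z^2 - 2
tr(b^3 a b a b a b^-1 a) = tr(a b^3 a b a b a)*tr(b) - tr(a b^3 a b a b a b)  (eliminate b^-1) = x*y^3*z^3 - x^2*y^2*z^2 - y^4*z^2 - y^2*z^4 - x*y^3*z + x^2*y^2 + y^4 + 5*y^2*z^2 + z^4 - 4*y^2 - 4*z^2 + 2
tr(a^-1 b^3 a b a b a b^-1) = tr(b^3 a b a b a b^-1)*tr(a) - tr(b^3 a b a b a b^-1 a)  (eliminate a^-1) = -x*y^3*z^3 + x^2*y^2*z^2 + y^4*z^2 + y^2*z^4 + x*y^3*z + x*y*z^3 - x^2*y^2 - x^2*z^2 - y^4 - 5*y^2*z^2 - z^4 - 2*x*y*z + x^2 + 4*y^2 + 4*z^2 - 2
apply: tr(a^-2 b^3 a b a b a b^-1) = tr(a^-1 b^3 a b a b a b^-1)*tr(a) - tr(a^-1 b^3 a b a b a b^-1 a)  (eliminate a^-1) = -x^2*y^3*z^3 + x^3*y^2*z^2 + x*y^4*z^2 + x*y^2*z^4 + x^2*y^3*z + x^2*y*z^3 - x^3*y^2 - x^3*z^2 - x*y^4 - 5*x*y^2*z^2 - x*z^4 - 2*x^2*y*z - y*z^3 + x^3 + 4*x*y^2 + 5*x*z^2 + 2*y*z - 3*x
tr(a^-1 b^3 a b a b) = tr(b^3 a b a b)*tr(a) - tr(b^3 a b a b a)  (eliminate a^-1) = x*y^3*z^2 - x^2*y^2*z - y^2*z^3 - x*y^3 - x*y*z^2 + x^2*z + 2*y^2*z + z^3 + 2*x*y - 3*z
tr(a b a b^-2 a^-2 b^3 a b) = tr(a^-2 b^3 a b a b a b^-1)*tr(b) - tr(a^-2 b^3 a b a b a)  (eliminate b^-1) = -x^2*y^4*z^3 + x^3*y^3*z^2 + x*y^5*z^2 + x*y^3*z^4 + x^2*y^4*z + x^2*y^2*z^3 - x^3*y^3 - x^3*y*z^2 - x*y^5 - 6*x*y^3*z^2 - x*y*z^4 - x^2*y^2*z + x^3*y + 5*x*y^3 + 6*x*y*z^2 - x^2*z - z^3 - 5*x*y + 3*z
tr(b a b^-1 a b a b^-2 a^-2 b^2) = tr(a b a b^-2 a^-2 b^3 a)*tr(b) - tr(a b a b^-2 a^-2 b^3 a b)  (eliminate b^-1) = -x^3*y^5*z^2 + x^4*y^4*z + 2*x^2*y^6*z + 2*x^2*y^4*z^3 - x^3*y^5 - x*y^7 - 2*x*y^5*z^2 - x*y^3*z^4 - x^4*y^2*z - 8*x^2*y^4*z - 2*x^2*y^2*z^3 + 3*x^3*y^3 + x^3*y*z^2 + 7*x*y^5 + 8*x*y^3*z^2 + x*y*z^4 + 6*x^2*y^2*z - 2*x^3*y - 14*x*y^3 - 7*x*y*z^2 + x^2*z + y^2*z + z^3 + 8*x*y - 3*z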